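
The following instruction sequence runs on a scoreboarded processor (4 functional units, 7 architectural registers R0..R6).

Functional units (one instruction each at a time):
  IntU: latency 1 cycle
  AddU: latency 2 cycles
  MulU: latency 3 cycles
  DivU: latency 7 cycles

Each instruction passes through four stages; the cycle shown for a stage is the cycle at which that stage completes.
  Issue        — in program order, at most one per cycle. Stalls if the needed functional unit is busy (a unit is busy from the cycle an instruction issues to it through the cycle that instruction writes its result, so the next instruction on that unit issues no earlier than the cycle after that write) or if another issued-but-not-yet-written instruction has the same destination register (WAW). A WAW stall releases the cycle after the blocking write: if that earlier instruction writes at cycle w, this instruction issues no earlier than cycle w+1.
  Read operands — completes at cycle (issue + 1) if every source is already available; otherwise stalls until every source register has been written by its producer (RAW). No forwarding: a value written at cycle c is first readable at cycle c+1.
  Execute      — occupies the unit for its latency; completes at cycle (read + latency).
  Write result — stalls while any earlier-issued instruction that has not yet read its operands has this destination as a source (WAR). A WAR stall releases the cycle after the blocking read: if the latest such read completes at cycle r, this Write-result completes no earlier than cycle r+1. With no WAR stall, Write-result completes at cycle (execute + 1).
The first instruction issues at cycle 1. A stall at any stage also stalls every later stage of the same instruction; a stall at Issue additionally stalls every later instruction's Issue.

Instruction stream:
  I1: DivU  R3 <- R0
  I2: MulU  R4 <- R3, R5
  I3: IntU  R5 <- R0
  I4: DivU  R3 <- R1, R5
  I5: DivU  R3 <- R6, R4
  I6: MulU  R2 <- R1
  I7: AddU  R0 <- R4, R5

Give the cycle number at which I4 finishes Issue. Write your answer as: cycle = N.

cycle = 11

I1  is:1  ro:2  ex:9  wr:10
I2  is:2  ro:11  ex:14  wr:15  — RAW R3: wait I1 write@10
I3  is:3  ro:4  ex:5  wr:12  — WAR R5: wait I2 read@11
I4  is:11  ro:13  ex:20  wr:21  — struct: DivU busy until I1 writes@10, RAW R5: wait I3 write@12
I5  is:22  ro:23  ex:30  wr:31  — struct: DivU busy until I4 writes@21
I6  is:23  ro:24  ex:27  wr:28
I7  is:24  ro:25  ex:27  wr:28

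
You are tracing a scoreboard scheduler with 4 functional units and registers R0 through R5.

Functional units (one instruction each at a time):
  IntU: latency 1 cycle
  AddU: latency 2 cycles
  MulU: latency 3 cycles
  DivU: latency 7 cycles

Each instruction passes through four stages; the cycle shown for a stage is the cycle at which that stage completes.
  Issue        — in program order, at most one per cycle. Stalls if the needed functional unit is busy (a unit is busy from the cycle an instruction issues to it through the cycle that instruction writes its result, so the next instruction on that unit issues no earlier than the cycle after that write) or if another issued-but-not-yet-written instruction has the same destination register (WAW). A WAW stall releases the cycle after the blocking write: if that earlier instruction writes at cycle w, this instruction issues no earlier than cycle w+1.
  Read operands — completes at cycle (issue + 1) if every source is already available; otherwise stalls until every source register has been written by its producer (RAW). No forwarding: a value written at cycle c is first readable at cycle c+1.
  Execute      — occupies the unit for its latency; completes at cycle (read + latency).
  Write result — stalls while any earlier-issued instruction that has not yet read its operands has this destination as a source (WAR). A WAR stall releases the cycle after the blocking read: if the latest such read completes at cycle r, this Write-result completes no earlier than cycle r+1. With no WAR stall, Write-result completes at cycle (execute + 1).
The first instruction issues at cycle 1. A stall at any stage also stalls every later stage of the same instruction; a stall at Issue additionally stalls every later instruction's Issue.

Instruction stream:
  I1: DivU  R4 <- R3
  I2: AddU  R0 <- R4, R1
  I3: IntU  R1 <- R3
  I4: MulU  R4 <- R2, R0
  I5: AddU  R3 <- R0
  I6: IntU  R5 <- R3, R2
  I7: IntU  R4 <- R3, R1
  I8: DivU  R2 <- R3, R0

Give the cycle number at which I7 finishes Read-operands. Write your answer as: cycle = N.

cycle 1: I1→DivU
cycle 2: I1 RO · I2→AddU
cycle 3: I3→IntU
cycle 4: I3 RO
cycle 5: I3 EX
cycle 9: I1 EX
cycle 10: I1 WR R4
cycle 11: I2 RO · I4→MulU
cycle 12: I3 WR R1
cycle 13: I2 EX
cycle 14: I2 WR R0
cycle 15: I4 RO · I5→AddU
cycle 16: I5 RO · I6→IntU
cycle 18: I4 EX · I5 EX
cycle 19: I4 WR R4 · I5 WR R3
cycle 20: I6 RO
cycle 21: I6 EX
cycle 22: I6 WR R5
cycle 23: I7→IntU
cycle 24: I7 RO · I8→DivU
cycle 25: I7 EX · I8 RO
cycle 26: I7 WR R4
cycle 32: I8 EX
cycle 33: I8 WR R2

cycle = 24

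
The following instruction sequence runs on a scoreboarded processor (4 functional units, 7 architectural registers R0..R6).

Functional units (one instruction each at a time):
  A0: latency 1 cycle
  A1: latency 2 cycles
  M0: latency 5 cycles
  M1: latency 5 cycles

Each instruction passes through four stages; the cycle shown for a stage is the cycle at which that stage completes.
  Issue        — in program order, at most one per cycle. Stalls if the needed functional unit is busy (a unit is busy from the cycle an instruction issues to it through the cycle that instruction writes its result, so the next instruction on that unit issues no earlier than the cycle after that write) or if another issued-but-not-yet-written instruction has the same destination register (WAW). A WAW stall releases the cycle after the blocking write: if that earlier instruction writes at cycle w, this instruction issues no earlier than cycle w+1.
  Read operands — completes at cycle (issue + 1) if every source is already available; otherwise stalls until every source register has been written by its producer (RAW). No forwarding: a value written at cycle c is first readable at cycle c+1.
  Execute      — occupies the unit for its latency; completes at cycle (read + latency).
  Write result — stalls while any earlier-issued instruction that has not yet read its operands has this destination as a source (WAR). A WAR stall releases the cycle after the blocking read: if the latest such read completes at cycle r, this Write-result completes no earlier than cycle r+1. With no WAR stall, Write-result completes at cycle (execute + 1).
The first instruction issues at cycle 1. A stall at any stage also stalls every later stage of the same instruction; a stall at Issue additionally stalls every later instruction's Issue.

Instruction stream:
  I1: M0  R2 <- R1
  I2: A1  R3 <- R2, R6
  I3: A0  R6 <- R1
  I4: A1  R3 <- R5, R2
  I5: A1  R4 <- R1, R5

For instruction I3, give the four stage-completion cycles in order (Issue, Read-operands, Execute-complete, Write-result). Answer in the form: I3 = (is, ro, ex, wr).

c1: I1 issues→M0
c2: I1 reads · I2 issues→A1
c3: I3 issues→A0
c4: I3 reads
c5: I3 exec-done
c7: I1 exec-done
c8: I1 writes R2
c9: I2 reads
c10: I3 writes R6
c11: I2 exec-done
c12: I2 writes R3
c13: I4 issues→A1
c14: I4 reads
c16: I4 exec-done
c17: I4 writes R3
c18: I5 issues→A1
c19: I5 reads
c21: I5 exec-done
c22: I5 writes R4

I3 = (3, 4, 5, 10)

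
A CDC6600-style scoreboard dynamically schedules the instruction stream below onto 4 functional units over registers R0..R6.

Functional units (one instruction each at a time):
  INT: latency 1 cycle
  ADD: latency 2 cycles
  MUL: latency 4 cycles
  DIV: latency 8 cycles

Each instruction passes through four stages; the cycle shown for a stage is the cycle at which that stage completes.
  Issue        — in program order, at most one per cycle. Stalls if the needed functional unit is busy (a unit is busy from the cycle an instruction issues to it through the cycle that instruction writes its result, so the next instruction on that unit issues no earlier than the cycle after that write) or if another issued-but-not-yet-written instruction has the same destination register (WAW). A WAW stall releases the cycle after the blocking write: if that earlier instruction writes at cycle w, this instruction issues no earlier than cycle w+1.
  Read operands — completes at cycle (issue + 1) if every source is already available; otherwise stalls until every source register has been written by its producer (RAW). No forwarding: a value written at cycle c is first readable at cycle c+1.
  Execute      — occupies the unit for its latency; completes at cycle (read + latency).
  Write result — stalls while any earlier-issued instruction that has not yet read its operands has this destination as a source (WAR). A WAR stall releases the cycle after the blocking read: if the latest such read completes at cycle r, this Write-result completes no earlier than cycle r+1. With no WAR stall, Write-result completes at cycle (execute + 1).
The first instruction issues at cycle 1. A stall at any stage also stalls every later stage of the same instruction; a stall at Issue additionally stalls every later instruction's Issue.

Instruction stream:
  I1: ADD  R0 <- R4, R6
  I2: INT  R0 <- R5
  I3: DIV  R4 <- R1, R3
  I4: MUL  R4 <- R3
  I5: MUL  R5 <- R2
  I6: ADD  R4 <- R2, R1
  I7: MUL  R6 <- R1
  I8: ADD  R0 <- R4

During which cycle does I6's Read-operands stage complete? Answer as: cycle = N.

cycle 1: I1 issues→ADD
cycle 2: I1 reads
cycle 4: I1 exec-done
cycle 5: I1 writes R0
cycle 6: I2 issues→INT
cycle 7: I2 reads | I3 issues→DIV
cycle 8: I2 exec-done | I3 reads
cycle 9: I2 writes R0
cycle 16: I3 exec-done
cycle 17: I3 writes R4
cycle 18: I4 issues→MUL
cycle 19: I4 reads
cycle 23: I4 exec-done
cycle 24: I4 writes R4
cycle 25: I5 issues→MUL
cycle 26: I5 reads | I6 issues→ADD
cycle 27: I6 reads
cycle 29: I6 exec-done
cycle 30: I5 exec-done | I6 writes R4
cycle 31: I5 writes R5
cycle 32: I7 issues→MUL
cycle 33: I7 reads | I8 issues→ADD
cycle 34: I8 reads
cycle 36: I8 exec-done
cycle 37: I7 exec-done | I8 writes R0
cycle 38: I7 writes R6

cycle = 27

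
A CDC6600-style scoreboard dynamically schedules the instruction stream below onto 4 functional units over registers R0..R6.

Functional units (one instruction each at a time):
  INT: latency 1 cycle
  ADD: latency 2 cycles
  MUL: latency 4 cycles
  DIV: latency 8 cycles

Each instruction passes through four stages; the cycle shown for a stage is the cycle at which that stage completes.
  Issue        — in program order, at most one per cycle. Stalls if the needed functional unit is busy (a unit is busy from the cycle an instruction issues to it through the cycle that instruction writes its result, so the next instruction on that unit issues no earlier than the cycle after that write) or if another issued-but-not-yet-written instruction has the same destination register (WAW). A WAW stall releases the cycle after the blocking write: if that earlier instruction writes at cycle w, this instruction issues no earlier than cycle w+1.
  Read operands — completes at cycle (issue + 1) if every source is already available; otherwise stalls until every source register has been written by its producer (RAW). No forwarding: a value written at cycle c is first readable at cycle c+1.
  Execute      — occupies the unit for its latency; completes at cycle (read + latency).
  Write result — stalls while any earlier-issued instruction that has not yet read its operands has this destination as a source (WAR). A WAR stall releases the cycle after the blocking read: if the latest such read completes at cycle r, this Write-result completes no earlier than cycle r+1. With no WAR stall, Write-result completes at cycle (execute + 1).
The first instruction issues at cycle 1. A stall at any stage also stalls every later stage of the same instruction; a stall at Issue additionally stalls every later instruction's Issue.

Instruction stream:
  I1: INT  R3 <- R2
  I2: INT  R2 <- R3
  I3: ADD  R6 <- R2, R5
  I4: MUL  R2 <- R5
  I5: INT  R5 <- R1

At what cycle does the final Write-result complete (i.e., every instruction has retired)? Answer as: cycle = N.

cycle = 15

I1: IS=1 RO=2 EX=3 WR=4
I2: IS=5 RO=6 EX=7 WR=8  [struct: INT busy until I1 writes@4]
I3: IS=6 RO=9 EX=11 WR=12  [RAW R2: wait I2 write@8]
I4: IS=9 RO=10 EX=14 WR=15  [WAW R2: wait I2 write@8]
I5: IS=10 RO=11 EX=12 WR=13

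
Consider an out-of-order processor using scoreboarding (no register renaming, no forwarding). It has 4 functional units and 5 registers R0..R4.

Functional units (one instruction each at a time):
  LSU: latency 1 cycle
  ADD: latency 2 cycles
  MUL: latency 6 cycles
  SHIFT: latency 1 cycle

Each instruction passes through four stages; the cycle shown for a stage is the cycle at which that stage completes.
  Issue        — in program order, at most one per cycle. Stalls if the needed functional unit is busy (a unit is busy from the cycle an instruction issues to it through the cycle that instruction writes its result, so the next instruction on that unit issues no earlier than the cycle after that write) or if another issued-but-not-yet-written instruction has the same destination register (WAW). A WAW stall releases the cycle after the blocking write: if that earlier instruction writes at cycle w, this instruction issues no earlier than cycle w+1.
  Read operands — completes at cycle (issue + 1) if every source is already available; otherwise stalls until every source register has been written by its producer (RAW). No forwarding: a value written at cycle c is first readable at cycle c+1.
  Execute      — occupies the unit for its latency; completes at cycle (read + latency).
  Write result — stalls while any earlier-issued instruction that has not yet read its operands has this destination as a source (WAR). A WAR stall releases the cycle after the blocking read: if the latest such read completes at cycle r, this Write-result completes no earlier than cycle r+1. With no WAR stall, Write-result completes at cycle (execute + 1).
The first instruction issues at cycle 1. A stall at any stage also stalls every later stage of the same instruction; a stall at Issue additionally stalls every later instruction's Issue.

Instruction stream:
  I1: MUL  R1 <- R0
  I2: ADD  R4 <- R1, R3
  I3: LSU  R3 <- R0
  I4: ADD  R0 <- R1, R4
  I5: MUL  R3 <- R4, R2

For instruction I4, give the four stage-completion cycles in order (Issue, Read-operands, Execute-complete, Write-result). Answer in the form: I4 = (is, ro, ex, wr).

c1: I1 issues→MUL
c2: I1 reads · I2 issues→ADD
c3: I3 issues→LSU
c4: I3 reads
c5: I3 exec-done
c8: I1 exec-done
c9: I1 writes R1
c10: I2 reads
c11: I3 writes R3
c12: I2 exec-done
c13: I2 writes R4
c14: I4 issues→ADD
c15: I4 reads · I5 issues→MUL
c16: I5 reads
c17: I4 exec-done
c18: I4 writes R0
c22: I5 exec-done
c23: I5 writes R3

I4 = (14, 15, 17, 18)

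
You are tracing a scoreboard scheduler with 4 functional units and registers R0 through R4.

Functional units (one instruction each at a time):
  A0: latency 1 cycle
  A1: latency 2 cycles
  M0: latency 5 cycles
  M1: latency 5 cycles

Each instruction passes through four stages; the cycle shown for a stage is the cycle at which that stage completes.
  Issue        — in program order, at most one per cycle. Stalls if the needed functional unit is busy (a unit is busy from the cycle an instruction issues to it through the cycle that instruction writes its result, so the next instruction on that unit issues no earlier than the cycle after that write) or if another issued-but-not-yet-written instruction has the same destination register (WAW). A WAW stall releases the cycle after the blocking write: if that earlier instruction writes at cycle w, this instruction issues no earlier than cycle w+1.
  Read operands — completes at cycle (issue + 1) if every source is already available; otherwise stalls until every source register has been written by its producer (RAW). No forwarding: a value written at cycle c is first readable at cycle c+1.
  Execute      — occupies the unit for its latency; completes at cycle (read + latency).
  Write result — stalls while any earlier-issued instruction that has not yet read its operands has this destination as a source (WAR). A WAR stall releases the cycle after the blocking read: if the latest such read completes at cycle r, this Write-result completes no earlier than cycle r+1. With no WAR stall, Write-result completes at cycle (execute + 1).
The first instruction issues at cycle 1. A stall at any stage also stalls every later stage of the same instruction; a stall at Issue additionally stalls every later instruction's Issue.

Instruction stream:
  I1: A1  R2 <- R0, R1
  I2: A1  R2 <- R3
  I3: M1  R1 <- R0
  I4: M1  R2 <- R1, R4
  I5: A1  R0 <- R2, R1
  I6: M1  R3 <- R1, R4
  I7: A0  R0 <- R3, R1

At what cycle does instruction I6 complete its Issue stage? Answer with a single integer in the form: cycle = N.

I1: IS=1 RO=2 EX=4 WR=5
I2: IS=6 RO=7 EX=9 WR=10  [struct: A1 busy until I1 writes@5]
I3: IS=7 RO=8 EX=13 WR=14
I4: IS=15 RO=16 EX=21 WR=22  [struct: M1 busy until I3 writes@14]
I5: IS=16 RO=23 EX=25 WR=26  [RAW R2: wait I4 write@22]
I6: IS=23 RO=24 EX=29 WR=30  [struct: M1 busy until I4 writes@22]
I7: IS=27 RO=31 EX=32 WR=33  [WAW R0: wait I5 write@26; RAW R3: wait I6 write@30]

cycle = 23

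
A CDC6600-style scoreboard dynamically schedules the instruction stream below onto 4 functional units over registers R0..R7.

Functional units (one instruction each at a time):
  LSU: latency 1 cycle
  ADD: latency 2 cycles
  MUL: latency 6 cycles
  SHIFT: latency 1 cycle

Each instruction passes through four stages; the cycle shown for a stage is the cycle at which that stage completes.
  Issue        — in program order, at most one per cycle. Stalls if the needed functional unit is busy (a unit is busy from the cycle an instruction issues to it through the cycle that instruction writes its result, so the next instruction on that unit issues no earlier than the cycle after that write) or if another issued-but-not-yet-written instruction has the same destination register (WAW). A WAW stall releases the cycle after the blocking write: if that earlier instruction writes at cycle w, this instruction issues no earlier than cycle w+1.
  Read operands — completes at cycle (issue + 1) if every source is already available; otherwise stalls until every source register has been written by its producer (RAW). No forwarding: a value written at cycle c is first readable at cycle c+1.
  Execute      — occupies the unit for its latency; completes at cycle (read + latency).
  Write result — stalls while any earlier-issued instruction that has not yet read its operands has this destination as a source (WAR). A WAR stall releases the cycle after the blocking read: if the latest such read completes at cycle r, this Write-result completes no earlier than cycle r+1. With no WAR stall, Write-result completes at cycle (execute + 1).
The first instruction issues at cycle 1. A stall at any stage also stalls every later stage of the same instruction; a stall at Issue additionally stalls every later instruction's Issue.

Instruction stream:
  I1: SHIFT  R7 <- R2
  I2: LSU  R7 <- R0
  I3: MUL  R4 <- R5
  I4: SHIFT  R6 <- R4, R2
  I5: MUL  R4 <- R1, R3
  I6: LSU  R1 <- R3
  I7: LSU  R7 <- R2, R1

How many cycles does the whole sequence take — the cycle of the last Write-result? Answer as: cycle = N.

cycle = 23

t=1  I1→SHIFT
t=2  I1 RO
t=3  I1 EX
t=4  I1 WR R7
t=5  I2→LSU
t=6  I2 RO; I3→MUL
t=7  I2 EX; I3 RO; I4→SHIFT
t=8  I2 WR R7
t=13  I3 EX
t=14  I3 WR R4
t=15  I4 RO; I5→MUL
t=16  I4 EX; I5 RO; I6→LSU
t=17  I4 WR R6; I6 RO
t=18  I6 EX
t=19  I6 WR R1
t=20  I7→LSU
t=21  I7 RO
t=22  I5 EX; I7 EX
t=23  I5 WR R4; I7 WR R7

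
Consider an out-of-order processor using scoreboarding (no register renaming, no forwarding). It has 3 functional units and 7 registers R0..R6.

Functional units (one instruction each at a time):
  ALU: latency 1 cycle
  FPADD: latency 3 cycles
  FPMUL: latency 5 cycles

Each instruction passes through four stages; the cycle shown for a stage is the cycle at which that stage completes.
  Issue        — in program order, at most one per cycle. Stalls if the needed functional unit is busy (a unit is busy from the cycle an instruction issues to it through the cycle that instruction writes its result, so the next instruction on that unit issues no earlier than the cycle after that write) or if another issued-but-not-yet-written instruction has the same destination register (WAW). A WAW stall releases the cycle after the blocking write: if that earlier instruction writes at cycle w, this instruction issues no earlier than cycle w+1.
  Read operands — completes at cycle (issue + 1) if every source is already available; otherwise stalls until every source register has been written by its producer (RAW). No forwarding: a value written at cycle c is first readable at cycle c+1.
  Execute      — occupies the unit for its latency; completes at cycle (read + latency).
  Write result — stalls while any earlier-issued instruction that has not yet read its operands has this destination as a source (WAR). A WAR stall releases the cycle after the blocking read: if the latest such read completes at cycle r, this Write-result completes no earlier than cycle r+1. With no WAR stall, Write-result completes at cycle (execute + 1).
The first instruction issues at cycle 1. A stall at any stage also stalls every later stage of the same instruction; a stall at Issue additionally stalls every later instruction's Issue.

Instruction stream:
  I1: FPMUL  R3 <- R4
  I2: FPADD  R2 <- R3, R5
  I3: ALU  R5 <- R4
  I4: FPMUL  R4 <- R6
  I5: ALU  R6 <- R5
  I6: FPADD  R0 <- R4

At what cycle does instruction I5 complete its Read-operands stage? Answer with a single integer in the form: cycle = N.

cycle 1: I1→FPMUL
cycle 2: I1 RO; I2→FPADD
cycle 3: I3→ALU
cycle 4: I3 RO
cycle 5: I3 EX
cycle 7: I1 EX
cycle 8: I1 WR R3
cycle 9: I2 RO; I4→FPMUL
cycle 10: I3 WR R5; I4 RO
cycle 11: I5→ALU
cycle 12: I2 EX; I5 RO
cycle 13: I2 WR R2; I5 EX
cycle 14: I5 WR R6; I6→FPADD
cycle 15: I4 EX
cycle 16: I4 WR R4
cycle 17: I6 RO
cycle 20: I6 EX
cycle 21: I6 WR R0

cycle = 12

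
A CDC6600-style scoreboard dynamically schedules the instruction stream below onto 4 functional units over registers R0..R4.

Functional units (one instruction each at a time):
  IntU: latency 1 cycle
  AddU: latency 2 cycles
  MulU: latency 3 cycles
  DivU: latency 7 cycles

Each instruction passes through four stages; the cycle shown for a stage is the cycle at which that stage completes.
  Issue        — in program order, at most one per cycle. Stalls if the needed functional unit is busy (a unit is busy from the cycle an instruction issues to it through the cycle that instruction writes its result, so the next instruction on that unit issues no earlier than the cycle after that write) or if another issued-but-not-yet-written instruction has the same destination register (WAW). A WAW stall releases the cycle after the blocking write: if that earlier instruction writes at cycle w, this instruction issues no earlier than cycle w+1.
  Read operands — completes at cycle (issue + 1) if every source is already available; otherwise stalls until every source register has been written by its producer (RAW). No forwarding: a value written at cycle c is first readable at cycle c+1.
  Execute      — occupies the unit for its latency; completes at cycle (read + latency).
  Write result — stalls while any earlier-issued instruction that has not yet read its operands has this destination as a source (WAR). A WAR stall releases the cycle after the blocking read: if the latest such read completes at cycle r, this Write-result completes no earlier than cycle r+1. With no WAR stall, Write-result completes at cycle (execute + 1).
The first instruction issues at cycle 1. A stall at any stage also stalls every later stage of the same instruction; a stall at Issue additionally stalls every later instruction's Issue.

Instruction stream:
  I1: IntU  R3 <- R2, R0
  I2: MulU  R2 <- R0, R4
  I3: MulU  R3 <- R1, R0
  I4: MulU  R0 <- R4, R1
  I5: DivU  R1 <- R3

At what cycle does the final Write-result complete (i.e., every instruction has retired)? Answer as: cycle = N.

cycle = 24

  I1 | 1 | 2 | 3 | 4
  I2 | 2 | 3 | 6 | 7
  I3 | 8 | 9 | 12 | 13   struct: MulU busy until I2 writes@7
  I4 | 14 | 15 | 18 | 19   struct: MulU busy until I3 writes@13
  I5 | 15 | 16 | 23 | 24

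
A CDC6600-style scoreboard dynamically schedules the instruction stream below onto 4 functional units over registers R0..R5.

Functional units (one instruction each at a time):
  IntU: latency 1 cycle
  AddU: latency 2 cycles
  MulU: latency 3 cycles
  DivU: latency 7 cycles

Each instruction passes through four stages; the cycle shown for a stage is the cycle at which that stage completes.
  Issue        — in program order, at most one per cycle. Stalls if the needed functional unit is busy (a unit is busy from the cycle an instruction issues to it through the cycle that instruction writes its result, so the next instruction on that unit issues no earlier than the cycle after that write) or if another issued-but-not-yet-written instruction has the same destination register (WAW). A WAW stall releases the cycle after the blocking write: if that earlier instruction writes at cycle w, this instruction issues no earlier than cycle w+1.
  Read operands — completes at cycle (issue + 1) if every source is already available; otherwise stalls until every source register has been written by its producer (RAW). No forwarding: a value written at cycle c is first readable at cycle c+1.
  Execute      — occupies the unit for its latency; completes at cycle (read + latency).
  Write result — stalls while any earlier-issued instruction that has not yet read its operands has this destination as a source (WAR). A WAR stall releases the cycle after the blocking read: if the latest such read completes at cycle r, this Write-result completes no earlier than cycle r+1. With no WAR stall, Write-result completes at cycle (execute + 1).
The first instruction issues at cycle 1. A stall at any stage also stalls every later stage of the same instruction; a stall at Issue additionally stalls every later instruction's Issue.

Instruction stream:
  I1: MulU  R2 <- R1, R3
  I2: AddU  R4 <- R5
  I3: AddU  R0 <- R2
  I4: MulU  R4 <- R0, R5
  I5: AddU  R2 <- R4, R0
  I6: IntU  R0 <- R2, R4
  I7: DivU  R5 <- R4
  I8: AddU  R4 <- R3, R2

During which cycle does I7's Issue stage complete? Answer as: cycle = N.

cycle 1: I1→MulU
cycle 2: I1 RO, I2→AddU
cycle 3: I2 RO
cycle 5: I1 EX, I2 EX
cycle 6: I1 WR R2, I2 WR R4
cycle 7: I3→AddU
cycle 8: I3 RO, I4→MulU
cycle 10: I3 EX
cycle 11: I3 WR R0
cycle 12: I4 RO, I5→AddU
cycle 13: I6→IntU
cycle 14: I7→DivU
cycle 15: I4 EX
cycle 16: I4 WR R4
cycle 17: I5 RO, I7 RO
cycle 19: I5 EX
cycle 20: I5 WR R2
cycle 21: I6 RO, I8→AddU
cycle 22: I6 EX, I8 RO
cycle 23: I6 WR R0
cycle 24: I7 EX, I8 EX
cycle 25: I7 WR R5, I8 WR R4

cycle = 14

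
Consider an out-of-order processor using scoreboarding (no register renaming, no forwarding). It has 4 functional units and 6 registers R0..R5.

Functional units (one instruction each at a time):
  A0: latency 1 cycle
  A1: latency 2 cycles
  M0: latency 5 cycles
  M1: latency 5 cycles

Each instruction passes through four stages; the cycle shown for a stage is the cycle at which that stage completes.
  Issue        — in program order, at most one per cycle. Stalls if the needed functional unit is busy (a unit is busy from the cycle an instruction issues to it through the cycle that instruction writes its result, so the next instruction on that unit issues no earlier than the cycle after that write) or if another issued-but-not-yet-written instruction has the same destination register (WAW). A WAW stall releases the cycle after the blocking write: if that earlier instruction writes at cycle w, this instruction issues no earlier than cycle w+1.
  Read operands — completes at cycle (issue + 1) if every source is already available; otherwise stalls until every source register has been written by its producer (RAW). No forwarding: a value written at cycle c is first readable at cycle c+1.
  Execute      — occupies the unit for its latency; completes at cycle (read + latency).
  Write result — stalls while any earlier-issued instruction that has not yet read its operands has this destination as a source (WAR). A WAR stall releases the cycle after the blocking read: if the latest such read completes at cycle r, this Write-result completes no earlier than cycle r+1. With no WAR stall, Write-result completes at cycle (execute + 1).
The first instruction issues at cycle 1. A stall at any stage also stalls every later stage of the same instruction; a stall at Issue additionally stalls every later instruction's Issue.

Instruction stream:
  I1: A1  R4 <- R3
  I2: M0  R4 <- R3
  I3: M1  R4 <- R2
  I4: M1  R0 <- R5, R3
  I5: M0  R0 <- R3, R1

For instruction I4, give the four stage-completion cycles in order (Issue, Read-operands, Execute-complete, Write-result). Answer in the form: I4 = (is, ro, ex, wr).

I4 = (22, 23, 28, 29)

cycle 1: I1 dispatched to A1
cycle 2: I1 operands ready
cycle 4: I1 complete
cycle 5: R4←I1
cycle 6: I2 dispatched to M0
cycle 7: I2 operands ready
cycle 12: I2 complete
cycle 13: R4←I2
cycle 14: I3 dispatched to M1
cycle 15: I3 operands ready
cycle 20: I3 complete
cycle 21: R4←I3
cycle 22: I4 dispatched to M1
cycle 23: I4 operands ready
cycle 28: I4 complete
cycle 29: R0←I4
cycle 30: I5 dispatched to M0
cycle 31: I5 operands ready
cycle 36: I5 complete
cycle 37: R0←I5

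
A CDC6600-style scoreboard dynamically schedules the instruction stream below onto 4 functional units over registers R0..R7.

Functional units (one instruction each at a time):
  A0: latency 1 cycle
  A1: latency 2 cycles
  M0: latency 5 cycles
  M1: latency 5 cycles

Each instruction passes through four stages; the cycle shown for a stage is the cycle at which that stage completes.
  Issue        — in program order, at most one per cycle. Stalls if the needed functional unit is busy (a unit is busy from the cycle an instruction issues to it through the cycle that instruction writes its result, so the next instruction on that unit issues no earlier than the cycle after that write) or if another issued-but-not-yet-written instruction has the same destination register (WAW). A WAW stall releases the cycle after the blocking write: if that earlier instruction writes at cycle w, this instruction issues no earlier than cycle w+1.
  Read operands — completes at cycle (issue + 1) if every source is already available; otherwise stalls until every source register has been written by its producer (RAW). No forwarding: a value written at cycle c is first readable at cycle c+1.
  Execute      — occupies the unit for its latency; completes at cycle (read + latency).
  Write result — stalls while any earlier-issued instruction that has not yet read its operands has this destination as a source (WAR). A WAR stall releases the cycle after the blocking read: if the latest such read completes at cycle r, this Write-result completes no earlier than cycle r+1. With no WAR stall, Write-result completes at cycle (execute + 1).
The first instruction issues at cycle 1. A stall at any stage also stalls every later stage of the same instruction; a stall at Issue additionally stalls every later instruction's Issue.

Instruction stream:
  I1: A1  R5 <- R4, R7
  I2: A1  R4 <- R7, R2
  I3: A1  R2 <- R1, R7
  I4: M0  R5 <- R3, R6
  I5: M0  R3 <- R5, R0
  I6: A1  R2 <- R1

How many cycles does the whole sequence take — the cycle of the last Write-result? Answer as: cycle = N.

[I1] 1/2/4/5
[I2] 6/7/9/10  (struct: A1 busy until I1 writes@5)
[I3] 11/12/14/15  (struct: A1 busy until I2 writes@10)
[I4] 12/13/18/19
[I5] 20/21/26/27  (struct: M0 busy until I4 writes@19)
[I6] 21/22/24/25

cycle = 27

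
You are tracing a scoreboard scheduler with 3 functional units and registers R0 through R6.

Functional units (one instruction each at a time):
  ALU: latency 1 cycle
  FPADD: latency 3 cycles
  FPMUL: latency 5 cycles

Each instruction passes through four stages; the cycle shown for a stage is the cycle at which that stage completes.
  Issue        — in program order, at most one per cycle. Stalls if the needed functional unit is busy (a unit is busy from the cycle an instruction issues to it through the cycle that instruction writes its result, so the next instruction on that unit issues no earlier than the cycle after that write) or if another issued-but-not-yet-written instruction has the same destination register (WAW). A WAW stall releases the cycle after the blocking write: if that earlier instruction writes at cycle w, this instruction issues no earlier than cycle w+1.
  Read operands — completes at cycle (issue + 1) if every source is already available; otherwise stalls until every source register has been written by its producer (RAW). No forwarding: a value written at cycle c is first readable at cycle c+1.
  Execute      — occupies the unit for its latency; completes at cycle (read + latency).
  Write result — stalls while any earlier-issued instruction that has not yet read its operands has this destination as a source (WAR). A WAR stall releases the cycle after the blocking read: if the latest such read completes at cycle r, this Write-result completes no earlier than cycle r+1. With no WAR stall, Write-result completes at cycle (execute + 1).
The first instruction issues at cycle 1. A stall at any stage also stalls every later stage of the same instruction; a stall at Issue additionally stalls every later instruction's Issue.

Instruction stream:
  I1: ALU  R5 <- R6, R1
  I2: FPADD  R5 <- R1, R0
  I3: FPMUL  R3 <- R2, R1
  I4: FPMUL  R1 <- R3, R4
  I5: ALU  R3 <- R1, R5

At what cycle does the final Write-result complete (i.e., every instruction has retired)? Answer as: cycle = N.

cycle = 24

1) issue 1, read 2, done 3, write 4
2) issue 5, read 6, done 9, write 10  <WAW R5: wait I1 write@4>
3) issue 6, read 7, done 12, write 13
4) issue 14, read 15, done 20, write 21  <struct: FPMUL busy until I3 writes@13>
5) issue 15, read 22, done 23, write 24  <RAW R1: wait I4 write@21>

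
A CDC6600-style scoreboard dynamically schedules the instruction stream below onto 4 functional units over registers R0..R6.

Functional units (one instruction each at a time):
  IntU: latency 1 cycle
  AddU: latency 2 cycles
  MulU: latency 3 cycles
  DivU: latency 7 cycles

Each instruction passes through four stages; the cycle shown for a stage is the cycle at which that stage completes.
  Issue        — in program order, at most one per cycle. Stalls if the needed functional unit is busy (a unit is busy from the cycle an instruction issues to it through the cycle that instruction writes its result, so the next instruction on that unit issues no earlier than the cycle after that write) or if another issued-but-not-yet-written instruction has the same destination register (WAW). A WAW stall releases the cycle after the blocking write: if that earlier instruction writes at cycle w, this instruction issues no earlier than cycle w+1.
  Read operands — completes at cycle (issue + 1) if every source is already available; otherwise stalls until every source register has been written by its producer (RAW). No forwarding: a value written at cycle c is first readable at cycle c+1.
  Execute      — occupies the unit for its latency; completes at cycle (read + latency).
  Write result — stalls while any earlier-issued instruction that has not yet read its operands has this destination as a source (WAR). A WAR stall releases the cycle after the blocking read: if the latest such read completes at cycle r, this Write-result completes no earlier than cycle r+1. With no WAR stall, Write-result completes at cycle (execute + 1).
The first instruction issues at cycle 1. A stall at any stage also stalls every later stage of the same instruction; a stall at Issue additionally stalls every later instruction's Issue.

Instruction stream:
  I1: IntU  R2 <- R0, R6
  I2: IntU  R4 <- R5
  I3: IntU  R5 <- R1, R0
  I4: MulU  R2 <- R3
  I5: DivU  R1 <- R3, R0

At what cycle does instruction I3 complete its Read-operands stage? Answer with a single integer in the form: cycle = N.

I1 -> (1, 2, 3, 4)
I2 -> (5, 6, 7, 8)  // struct: IntU busy until I1 writes@4
I3 -> (9, 10, 11, 12)  // struct: IntU busy until I2 writes@8
I4 -> (10, 11, 14, 15)
I5 -> (11, 12, 19, 20)

cycle = 10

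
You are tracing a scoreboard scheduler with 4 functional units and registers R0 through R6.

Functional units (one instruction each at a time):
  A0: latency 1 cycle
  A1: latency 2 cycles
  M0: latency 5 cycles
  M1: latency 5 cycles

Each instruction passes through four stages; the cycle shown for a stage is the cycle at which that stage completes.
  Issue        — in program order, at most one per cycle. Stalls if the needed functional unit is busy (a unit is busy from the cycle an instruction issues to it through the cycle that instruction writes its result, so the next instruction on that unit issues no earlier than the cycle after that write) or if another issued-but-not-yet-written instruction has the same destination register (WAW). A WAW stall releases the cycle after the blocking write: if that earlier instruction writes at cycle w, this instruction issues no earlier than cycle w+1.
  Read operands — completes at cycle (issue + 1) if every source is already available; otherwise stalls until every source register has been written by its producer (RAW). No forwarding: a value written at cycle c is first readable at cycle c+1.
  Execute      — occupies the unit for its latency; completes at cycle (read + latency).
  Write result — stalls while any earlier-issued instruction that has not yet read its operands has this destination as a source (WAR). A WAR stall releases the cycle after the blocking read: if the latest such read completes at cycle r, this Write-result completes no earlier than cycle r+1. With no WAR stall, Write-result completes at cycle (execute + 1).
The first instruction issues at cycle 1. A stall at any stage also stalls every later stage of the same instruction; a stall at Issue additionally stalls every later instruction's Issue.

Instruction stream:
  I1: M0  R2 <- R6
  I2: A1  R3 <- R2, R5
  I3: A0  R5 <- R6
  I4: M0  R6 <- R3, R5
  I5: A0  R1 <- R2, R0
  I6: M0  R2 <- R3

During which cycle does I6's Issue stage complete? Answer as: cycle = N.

cycle = 20

1) issue 1, read 2, done 7, write 8
2) issue 2, read 9, done 11, write 12  <RAW R2: wait I1 write@8>
3) issue 3, read 4, done 5, write 10  <WAR R5: wait I2 read@9>
4) issue 9, read 13, done 18, write 19  <struct: M0 busy until I1 writes@8 / RAW R3: wait I2 write@12>
5) issue 11, read 12, done 13, write 14  <struct: A0 busy until I3 writes@10>
6) issue 20, read 21, done 26, write 27  <struct: M0 busy until I4 writes@19>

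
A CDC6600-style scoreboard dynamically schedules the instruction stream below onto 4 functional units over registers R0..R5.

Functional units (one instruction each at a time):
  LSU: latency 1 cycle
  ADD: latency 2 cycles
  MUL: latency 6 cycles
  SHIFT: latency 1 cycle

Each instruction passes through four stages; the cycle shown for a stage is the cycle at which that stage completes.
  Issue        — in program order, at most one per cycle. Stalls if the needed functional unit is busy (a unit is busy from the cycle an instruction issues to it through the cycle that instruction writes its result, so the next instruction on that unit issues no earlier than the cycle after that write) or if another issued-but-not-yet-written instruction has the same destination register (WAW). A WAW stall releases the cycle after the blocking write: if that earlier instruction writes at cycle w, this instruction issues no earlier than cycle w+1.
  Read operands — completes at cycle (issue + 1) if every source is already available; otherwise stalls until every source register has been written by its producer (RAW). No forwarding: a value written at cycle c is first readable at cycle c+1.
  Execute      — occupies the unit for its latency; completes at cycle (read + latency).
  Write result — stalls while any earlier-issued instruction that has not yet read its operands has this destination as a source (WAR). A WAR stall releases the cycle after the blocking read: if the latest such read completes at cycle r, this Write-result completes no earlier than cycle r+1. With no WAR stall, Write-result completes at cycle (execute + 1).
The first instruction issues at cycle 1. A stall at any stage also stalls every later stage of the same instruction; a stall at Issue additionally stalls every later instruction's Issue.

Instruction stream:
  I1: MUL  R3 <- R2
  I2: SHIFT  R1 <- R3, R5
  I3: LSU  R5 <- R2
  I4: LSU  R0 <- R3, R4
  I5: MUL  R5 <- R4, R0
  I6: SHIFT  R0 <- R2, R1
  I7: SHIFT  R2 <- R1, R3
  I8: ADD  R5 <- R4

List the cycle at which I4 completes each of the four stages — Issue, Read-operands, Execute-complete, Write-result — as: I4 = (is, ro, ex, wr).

c1: I1→MUL
c2: I1 RO; I2→SHIFT
c3: I3→LSU
c4: I3 RO
c5: I3 EX
c8: I1 EX
c9: I1 WR R3
c10: I2 RO
c11: I2 EX; I3 WR R5
c12: I2 WR R1; I4→LSU
c13: I4 RO; I5→MUL
c14: I4 EX
c15: I4 WR R0
c16: I5 RO; I6→SHIFT
c17: I6 RO
c18: I6 EX
c19: I6 WR R0
c20: I7→SHIFT
c21: I7 RO
c22: I5 EX; I7 EX
c23: I5 WR R5; I7 WR R2
c24: I8→ADD
c25: I8 RO
c27: I8 EX
c28: I8 WR R5

I4 = (12, 13, 14, 15)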